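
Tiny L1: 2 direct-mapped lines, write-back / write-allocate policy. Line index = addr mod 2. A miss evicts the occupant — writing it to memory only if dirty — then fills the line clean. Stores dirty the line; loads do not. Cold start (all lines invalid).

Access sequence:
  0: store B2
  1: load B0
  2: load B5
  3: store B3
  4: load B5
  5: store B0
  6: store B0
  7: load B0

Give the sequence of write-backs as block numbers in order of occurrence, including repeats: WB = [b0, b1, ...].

WB = [2, 3]

0: W B2 -> L0 miss  d=D]
1: R B0 -> L0 miss wb->B2  d=-]
2: R B5 -> L1 miss  d=-]
3: W B3 -> L1 miss  d=D]
4: R B5 -> L1 miss wb->B3  d=-]
5: W B0 -> L0 hit  d=D]
6: W B0 -> L0 hit  d=D]
7: R B0 -> L0 hit  d=D]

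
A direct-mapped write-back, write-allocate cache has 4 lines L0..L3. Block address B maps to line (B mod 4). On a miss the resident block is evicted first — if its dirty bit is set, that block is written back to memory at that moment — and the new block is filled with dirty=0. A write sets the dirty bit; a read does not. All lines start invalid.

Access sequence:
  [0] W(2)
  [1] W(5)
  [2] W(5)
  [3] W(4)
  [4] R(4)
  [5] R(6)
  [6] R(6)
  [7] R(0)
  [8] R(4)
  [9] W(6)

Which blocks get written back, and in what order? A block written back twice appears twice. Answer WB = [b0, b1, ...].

0: W B2 -> L2 miss  d=D]
1: W B5 -> L1 miss  d=D]
2: W B5 -> L1 hit  d=D]
3: W B4 -> L0 miss  d=D]
4: R B4 -> L0 hit  d=D]
5: R B6 -> L2 miss wb->B2  d=-]
6: R B6 -> L2 hit  d=-]
7: R B0 -> L0 miss wb->B4  d=-]
8: R B4 -> L0 miss  d=-]
9: W B6 -> L2 hit  d=D]

WB = [2, 4]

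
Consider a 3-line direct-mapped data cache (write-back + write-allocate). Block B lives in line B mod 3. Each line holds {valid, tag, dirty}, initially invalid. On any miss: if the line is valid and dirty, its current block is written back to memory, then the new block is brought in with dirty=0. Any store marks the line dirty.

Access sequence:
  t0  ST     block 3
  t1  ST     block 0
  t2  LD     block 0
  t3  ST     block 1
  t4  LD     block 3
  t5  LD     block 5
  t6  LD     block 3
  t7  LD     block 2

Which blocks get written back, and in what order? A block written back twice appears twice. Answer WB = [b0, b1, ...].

WB = [3, 0]

  0 | W B3 → L0 miss [D]
  1 | W B0 → L0 miss wb→B3 [D]
  2 | R B0 → L0 hit [D]
  3 | W B1 → L1 miss [D]
  4 | R B3 → L0 miss wb→B0 [-]
  5 | R B5 → L2 miss [-]
  6 | R B3 → L0 hit [-]
  7 | R B2 → L2 miss [-]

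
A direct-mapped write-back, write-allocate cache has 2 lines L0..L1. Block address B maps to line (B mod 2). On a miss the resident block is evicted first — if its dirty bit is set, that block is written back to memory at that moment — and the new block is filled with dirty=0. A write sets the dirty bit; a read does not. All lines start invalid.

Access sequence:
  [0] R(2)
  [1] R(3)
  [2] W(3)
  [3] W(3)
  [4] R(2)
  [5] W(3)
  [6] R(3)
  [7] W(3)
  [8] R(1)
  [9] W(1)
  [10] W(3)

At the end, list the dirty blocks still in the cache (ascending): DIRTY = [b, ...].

DIRTY = [3]

0: R B2 -> L0 miss  d=-]
1: R B3 -> L1 miss  d=-]
2: W B3 -> L1 hit  d=D]
3: W B3 -> L1 hit  d=D]
4: R B2 -> L0 hit  d=-]
5: W B3 -> L1 hit  d=D]
6: R B3 -> L1 hit  d=D]
7: W B3 -> L1 hit  d=D]
8: R B1 -> L1 miss wb->B3  d=-]
9: W B1 -> L1 hit  d=D]
10: W B3 -> L1 miss wb->B1  d=D]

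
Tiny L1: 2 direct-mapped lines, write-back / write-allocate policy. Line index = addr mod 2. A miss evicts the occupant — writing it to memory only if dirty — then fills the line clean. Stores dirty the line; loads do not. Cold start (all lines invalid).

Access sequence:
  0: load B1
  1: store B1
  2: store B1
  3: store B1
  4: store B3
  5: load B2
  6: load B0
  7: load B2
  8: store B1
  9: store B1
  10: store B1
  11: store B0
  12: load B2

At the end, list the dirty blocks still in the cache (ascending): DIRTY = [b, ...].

  0 | R B1 → L1 miss [-]
  1 | W B1 → L1 hit [D]
  2 | W B1 → L1 hit [D]
  3 | W B1 → L1 hit [D]
  4 | W B3 → L1 miss wb→B1 [D]
  5 | R B2 → L0 miss [-]
  6 | R B0 → L0 miss [-]
  7 | R B2 → L0 miss [-]
  8 | W B1 → L1 miss wb→B3 [D]
  9 | W B1 → L1 hit [D]
  10 | W B1 → L1 hit [D]
  11 | W B0 → L0 miss [D]
  12 | R B2 → L0 miss wb→B0 [-]

DIRTY = [1]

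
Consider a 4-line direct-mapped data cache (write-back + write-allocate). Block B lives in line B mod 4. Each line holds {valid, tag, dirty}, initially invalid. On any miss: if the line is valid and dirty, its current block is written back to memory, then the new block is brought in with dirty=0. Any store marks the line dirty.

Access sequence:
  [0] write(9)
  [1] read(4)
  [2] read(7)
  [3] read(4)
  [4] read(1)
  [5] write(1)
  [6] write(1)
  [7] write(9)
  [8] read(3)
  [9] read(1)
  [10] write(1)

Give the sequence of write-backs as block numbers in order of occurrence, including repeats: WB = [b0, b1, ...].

WB = [9, 1, 9]

0: W B9 → L1 miss [D]
1: R B4 → L0 miss [-]
2: R B7 → L3 miss [-]
3: R B4 → L0 hit [-]
4: R B1 → L1 miss wb→B9 [-]
5: W B1 → L1 hit [D]
6: W B1 → L1 hit [D]
7: W B9 → L1 miss wb→B1 [D]
8: R B3 → L3 miss [-]
9: R B1 → L1 miss wb→B9 [-]
10: W B1 → L1 hit [D]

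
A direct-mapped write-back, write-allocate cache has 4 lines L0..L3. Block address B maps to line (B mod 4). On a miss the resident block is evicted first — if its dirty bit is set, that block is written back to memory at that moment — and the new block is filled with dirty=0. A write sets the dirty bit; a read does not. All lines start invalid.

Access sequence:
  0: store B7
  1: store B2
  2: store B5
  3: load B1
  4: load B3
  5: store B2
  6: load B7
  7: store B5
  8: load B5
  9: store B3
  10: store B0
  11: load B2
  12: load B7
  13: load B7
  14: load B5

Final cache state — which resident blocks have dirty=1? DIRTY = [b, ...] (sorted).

0: W B7 → L3 miss [D]
1: W B2 → L2 miss [D]
2: W B5 → L1 miss [D]
3: R B1 → L1 miss wb→B5 [-]
4: R B3 → L3 miss wb→B7 [-]
5: W B2 → L2 hit [D]
6: R B7 → L3 miss [-]
7: W B5 → L1 miss [D]
8: R B5 → L1 hit [D]
9: W B3 → L3 miss [D]
10: W B0 → L0 miss [D]
11: R B2 → L2 hit [D]
12: R B7 → L3 miss wb→B3 [-]
13: R B7 → L3 hit [-]
14: R B5 → L1 hit [D]

DIRTY = [0, 2, 5]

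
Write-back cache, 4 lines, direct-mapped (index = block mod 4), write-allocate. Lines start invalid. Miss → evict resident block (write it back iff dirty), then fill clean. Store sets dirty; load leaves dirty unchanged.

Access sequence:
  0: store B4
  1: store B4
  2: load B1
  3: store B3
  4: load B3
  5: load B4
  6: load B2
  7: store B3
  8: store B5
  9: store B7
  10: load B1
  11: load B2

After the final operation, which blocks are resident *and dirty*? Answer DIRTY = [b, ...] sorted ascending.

0: W B4 → L0 miss [D]
1: W B4 → L0 hit [D]
2: R B1 → L1 miss [-]
3: W B3 → L3 miss [D]
4: R B3 → L3 hit [D]
5: R B4 → L0 hit [D]
6: R B2 → L2 miss [-]
7: W B3 → L3 hit [D]
8: W B5 → L1 miss [D]
9: W B7 → L3 miss wb→B3 [D]
10: R B1 → L1 miss wb→B5 [-]
11: R B2 → L2 hit [-]

DIRTY = [4, 7]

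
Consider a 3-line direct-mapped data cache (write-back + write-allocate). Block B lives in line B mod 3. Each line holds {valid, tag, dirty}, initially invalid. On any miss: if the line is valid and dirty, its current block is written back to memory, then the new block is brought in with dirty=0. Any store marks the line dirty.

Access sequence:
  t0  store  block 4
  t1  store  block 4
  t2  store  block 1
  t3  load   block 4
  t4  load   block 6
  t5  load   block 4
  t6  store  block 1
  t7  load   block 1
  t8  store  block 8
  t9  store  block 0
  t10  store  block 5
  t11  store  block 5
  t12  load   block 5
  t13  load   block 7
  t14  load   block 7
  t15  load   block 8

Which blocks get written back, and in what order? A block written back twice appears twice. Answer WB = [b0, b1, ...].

0: W B4 -> L1 miss  d=D]
1: W B4 -> L1 hit  d=D]
2: W B1 -> L1 miss wb->B4  d=D]
3: R B4 -> L1 miss wb->B1  d=-]
4: R B6 -> L0 miss  d=-]
5: R B4 -> L1 hit  d=-]
6: W B1 -> L1 miss  d=D]
7: R B1 -> L1 hit  d=D]
8: W B8 -> L2 miss  d=D]
9: W B0 -> L0 miss  d=D]
10: W B5 -> L2 miss wb->B8  d=D]
11: W B5 -> L2 hit  d=D]
12: R B5 -> L2 hit  d=D]
13: R B7 -> L1 miss wb->B1  d=-]
14: R B7 -> L1 hit  d=-]
15: R B8 -> L2 miss wb->B5  d=-]

WB = [4, 1, 8, 1, 5]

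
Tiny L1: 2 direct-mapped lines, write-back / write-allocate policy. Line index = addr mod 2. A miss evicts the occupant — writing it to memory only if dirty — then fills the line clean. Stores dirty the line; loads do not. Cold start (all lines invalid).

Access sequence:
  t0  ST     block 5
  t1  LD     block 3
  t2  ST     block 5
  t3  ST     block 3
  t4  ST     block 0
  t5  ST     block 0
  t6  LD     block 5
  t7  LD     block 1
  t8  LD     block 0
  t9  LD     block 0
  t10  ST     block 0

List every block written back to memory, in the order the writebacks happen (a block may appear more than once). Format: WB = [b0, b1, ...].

WB = [5, 5, 3]

0: W B5 → L1 miss [D]
1: R B3 → L1 miss wb→B5 [-]
2: W B5 → L1 miss [D]
3: W B3 → L1 miss wb→B5 [D]
4: W B0 → L0 miss [D]
5: W B0 → L0 hit [D]
6: R B5 → L1 miss wb→B3 [-]
7: R B1 → L1 miss [-]
8: R B0 → L0 hit [D]
9: R B0 → L0 hit [D]
10: W B0 → L0 hit [D]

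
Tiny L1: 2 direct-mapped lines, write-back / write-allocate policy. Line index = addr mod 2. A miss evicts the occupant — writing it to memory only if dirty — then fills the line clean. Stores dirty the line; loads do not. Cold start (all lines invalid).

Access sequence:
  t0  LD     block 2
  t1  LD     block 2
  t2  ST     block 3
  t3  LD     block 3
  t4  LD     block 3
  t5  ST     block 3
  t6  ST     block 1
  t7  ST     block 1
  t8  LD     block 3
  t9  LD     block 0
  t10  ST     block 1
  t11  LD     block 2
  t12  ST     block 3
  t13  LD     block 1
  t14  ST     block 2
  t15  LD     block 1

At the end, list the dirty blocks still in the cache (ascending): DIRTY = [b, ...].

DIRTY = [2]

0: R B2 → L0 miss [-]
1: R B2 → L0 hit [-]
2: W B3 → L1 miss [D]
3: R B3 → L1 hit [D]
4: R B3 → L1 hit [D]
5: W B3 → L1 hit [D]
6: W B1 → L1 miss wb→B3 [D]
7: W B1 → L1 hit [D]
8: R B3 → L1 miss wb→B1 [-]
9: R B0 → L0 miss [-]
10: W B1 → L1 miss [D]
11: R B2 → L0 miss [-]
12: W B3 → L1 miss wb→B1 [D]
13: R B1 → L1 miss wb→B3 [-]
14: W B2 → L0 hit [D]
15: R B1 → L1 hit [-]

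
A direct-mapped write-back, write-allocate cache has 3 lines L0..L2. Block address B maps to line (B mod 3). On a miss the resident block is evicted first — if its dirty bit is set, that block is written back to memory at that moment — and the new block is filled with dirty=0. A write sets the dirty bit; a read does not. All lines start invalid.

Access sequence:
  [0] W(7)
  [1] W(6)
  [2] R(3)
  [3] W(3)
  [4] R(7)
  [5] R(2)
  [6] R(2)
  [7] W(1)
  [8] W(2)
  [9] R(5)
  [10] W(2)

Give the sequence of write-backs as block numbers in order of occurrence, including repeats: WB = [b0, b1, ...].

0: W B7 → L1 miss [D]
1: W B6 → L0 miss [D]
2: R B3 → L0 miss wb→B6 [-]
3: W B3 → L0 hit [D]
4: R B7 → L1 hit [D]
5: R B2 → L2 miss [-]
6: R B2 → L2 hit [-]
7: W B1 → L1 miss wb→B7 [D]
8: W B2 → L2 hit [D]
9: R B5 → L2 miss wb→B2 [-]
10: W B2 → L2 miss [D]

WB = [6, 7, 2]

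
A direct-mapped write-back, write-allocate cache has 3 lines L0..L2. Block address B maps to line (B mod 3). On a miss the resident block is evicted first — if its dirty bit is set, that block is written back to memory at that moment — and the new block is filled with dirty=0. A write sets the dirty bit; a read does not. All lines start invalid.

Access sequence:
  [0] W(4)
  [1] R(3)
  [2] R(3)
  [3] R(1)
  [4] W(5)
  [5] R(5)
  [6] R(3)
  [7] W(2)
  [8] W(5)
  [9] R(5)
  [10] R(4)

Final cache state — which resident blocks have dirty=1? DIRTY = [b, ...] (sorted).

DIRTY = [5]

0: W B4 -> L1 miss  d=D]
1: R B3 -> L0 miss  d=-]
2: R B3 -> L0 hit  d=-]
3: R B1 -> L1 miss wb->B4  d=-]
4: W B5 -> L2 miss  d=D]
5: R B5 -> L2 hit  d=D]
6: R B3 -> L0 hit  d=-]
7: W B2 -> L2 miss wb->B5  d=D]
8: W B5 -> L2 miss wb->B2  d=D]
9: R B5 -> L2 hit  d=D]
10: R B4 -> L1 miss  d=-]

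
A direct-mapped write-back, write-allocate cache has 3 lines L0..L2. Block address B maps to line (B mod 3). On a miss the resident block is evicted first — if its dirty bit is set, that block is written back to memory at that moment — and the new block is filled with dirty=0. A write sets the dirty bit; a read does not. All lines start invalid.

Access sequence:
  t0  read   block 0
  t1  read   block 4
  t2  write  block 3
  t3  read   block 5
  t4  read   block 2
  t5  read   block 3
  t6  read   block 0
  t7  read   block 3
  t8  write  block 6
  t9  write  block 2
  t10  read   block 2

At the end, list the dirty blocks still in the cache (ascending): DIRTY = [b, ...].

0: R B0 -> L0 miss  d=-]
1: R B4 -> L1 miss  d=-]
2: W B3 -> L0 miss  d=D]
3: R B5 -> L2 miss  d=-]
4: R B2 -> L2 miss  d=-]
5: R B3 -> L0 hit  d=D]
6: R B0 -> L0 miss wb->B3  d=-]
7: R B3 -> L0 miss  d=-]
8: W B6 -> L0 miss  d=D]
9: W B2 -> L2 hit  d=D]
10: R B2 -> L2 hit  d=D]

DIRTY = [2, 6]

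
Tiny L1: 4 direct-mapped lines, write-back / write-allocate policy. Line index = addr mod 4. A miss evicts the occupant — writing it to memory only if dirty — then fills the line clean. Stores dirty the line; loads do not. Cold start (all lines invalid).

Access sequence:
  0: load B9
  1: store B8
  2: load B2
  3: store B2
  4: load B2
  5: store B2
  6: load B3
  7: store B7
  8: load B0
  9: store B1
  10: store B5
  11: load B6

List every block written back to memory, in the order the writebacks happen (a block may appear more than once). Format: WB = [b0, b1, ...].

WB = [8, 1, 2]

0: R B9 -> L1 miss  d=-]
1: W B8 -> L0 miss  d=D]
2: R B2 -> L2 miss  d=-]
3: W B2 -> L2 hit  d=D]
4: R B2 -> L2 hit  d=D]
5: W B2 -> L2 hit  d=D]
6: R B3 -> L3 miss  d=-]
7: W B7 -> L3 miss  d=D]
8: R B0 -> L0 miss wb->B8  d=-]
9: W B1 -> L1 miss  d=D]
10: W B5 -> L1 miss wb->B1  d=D]
11: R B6 -> L2 miss wb->B2  d=-]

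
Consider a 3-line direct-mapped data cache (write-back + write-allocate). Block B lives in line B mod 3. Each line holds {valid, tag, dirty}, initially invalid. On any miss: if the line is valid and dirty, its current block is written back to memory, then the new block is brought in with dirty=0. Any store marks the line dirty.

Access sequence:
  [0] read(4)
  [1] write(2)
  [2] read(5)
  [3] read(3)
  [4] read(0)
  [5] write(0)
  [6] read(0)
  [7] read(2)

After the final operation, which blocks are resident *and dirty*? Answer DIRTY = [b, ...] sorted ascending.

  0 | R B4 → L1 miss [-]
  1 | W B2 → L2 miss [D]
  2 | R B5 → L2 miss wb→B2 [-]
  3 | R B3 → L0 miss [-]
  4 | R B0 → L0 miss [-]
  5 | W B0 → L0 hit [D]
  6 | R B0 → L0 hit [D]
  7 | R B2 → L2 miss [-]

DIRTY = [0]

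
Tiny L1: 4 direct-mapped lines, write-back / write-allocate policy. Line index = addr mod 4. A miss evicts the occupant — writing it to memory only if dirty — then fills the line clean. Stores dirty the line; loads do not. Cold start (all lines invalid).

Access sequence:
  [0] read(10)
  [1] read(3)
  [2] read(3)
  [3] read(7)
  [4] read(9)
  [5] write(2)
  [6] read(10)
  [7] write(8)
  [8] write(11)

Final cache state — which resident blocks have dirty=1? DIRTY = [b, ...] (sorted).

DIRTY = [8, 11]

0: R B10 → L2 miss [-]
1: R B3 → L3 miss [-]
2: R B3 → L3 hit [-]
3: R B7 → L3 miss [-]
4: R B9 → L1 miss [-]
5: W B2 → L2 miss [D]
6: R B10 → L2 miss wb→B2 [-]
7: W B8 → L0 miss [D]
8: W B11 → L3 miss [D]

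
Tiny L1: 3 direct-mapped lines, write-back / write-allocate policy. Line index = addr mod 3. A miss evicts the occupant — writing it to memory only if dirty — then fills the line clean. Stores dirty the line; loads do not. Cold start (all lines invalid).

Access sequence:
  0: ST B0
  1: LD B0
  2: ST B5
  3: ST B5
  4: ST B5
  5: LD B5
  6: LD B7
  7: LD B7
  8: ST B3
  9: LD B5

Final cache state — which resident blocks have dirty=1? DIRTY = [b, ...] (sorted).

0: W B0 → L0 miss [D]
1: R B0 → L0 hit [D]
2: W B5 → L2 miss [D]
3: W B5 → L2 hit [D]
4: W B5 → L2 hit [D]
5: R B5 → L2 hit [D]
6: R B7 → L1 miss [-]
7: R B7 → L1 hit [-]
8: W B3 → L0 miss wb→B0 [D]
9: R B5 → L2 hit [D]

DIRTY = [3, 5]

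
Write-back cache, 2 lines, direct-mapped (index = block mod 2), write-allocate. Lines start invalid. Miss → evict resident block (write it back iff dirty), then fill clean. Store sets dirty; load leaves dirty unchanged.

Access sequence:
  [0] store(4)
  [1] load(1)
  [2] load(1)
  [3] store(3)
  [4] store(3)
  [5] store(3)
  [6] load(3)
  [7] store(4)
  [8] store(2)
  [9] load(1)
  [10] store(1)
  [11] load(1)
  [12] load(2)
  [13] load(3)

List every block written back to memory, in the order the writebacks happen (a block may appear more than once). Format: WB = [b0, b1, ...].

0: W B4 -> L0 miss  d=D]
1: R B1 -> L1 miss  d=-]
2: R B1 -> L1 hit  d=-]
3: W B3 -> L1 miss  d=D]
4: W B3 -> L1 hit  d=D]
5: W B3 -> L1 hit  d=D]
6: R B3 -> L1 hit  d=D]
7: W B4 -> L0 hit  d=D]
8: W B2 -> L0 miss wb->B4  d=D]
9: R B1 -> L1 miss wb->B3  d=-]
10: W B1 -> L1 hit  d=D]
11: R B1 -> L1 hit  d=D]
12: R B2 -> L0 hit  d=D]
13: R B3 -> L1 miss wb->B1  d=-]

WB = [4, 3, 1]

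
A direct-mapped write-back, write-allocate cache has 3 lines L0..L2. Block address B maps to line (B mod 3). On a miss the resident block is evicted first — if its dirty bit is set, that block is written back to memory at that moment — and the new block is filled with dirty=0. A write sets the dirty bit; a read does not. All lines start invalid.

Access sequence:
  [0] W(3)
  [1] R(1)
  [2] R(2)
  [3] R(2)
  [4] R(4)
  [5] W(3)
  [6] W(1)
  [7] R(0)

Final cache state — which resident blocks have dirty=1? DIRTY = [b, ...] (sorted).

0: W B3 → L0 miss [D]
1: R B1 → L1 miss [-]
2: R B2 → L2 miss [-]
3: R B2 → L2 hit [-]
4: R B4 → L1 miss [-]
5: W B3 → L0 hit [D]
6: W B1 → L1 miss [D]
7: R B0 → L0 miss wb→B3 [-]

DIRTY = [1]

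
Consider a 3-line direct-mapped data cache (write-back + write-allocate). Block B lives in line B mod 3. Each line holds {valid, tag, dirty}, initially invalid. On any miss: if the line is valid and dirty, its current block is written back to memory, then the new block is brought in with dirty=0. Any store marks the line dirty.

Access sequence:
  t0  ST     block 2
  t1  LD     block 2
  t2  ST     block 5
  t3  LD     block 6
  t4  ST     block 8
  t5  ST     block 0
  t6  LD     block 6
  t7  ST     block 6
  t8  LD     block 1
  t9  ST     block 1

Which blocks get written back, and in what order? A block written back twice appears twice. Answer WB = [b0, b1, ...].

WB = [2, 5, 0]

  0 | W B2 → L2 miss [D]
  1 | R B2 → L2 hit [D]
  2 | W B5 → L2 miss wb→B2 [D]
  3 | R B6 → L0 miss [-]
  4 | W B8 → L2 miss wb→B5 [D]
  5 | W B0 → L0 miss [D]
  6 | R B6 → L0 miss wb→B0 [-]
  7 | W B6 → L0 hit [D]
  8 | R B1 → L1 miss [-]
  9 | W B1 → L1 hit [D]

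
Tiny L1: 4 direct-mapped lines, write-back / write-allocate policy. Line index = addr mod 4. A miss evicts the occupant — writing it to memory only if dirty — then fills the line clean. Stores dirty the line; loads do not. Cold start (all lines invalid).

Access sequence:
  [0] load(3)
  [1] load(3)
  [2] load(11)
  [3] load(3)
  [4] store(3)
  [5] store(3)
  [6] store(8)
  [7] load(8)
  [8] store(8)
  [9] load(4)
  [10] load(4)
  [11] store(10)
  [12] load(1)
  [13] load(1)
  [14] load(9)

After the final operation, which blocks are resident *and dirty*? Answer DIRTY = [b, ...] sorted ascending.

0: R B3 → L3 miss [-]
1: R B3 → L3 hit [-]
2: R B11 → L3 miss [-]
3: R B3 → L3 miss [-]
4: W B3 → L3 hit [D]
5: W B3 → L3 hit [D]
6: W B8 → L0 miss [D]
7: R B8 → L0 hit [D]
8: W B8 → L0 hit [D]
9: R B4 → L0 miss wb→B8 [-]
10: R B4 → L0 hit [-]
11: W B10 → L2 miss [D]
12: R B1 → L1 miss [-]
13: R B1 → L1 hit [-]
14: R B9 → L1 miss [-]

DIRTY = [3, 10]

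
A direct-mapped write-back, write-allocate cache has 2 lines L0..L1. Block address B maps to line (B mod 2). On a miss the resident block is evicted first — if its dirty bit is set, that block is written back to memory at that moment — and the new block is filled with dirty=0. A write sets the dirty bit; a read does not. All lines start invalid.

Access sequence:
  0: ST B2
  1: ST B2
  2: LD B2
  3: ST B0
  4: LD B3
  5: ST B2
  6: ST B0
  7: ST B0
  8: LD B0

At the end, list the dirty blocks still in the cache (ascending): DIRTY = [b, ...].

  0 | W B2 → L0 miss [D]
  1 | W B2 → L0 hit [D]
  2 | R B2 → L0 hit [D]
  3 | W B0 → L0 miss wb→B2 [D]
  4 | R B3 → L1 miss [-]
  5 | W B2 → L0 miss wb→B0 [D]
  6 | W B0 → L0 miss wb→B2 [D]
  7 | W B0 → L0 hit [D]
  8 | R B0 → L0 hit [D]

DIRTY = [0]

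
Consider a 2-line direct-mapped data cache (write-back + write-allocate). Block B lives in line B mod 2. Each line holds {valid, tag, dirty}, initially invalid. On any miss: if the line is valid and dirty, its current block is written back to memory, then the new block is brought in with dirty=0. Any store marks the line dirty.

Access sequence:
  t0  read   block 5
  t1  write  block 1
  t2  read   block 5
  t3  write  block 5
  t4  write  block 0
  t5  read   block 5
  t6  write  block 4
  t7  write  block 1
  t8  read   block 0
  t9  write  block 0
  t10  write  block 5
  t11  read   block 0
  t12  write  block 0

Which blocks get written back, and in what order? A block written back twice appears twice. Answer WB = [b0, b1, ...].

0: R B5 → L1 miss [-]
1: W B1 → L1 miss [D]
2: R B5 → L1 miss wb→B1 [-]
3: W B5 → L1 hit [D]
4: W B0 → L0 miss [D]
5: R B5 → L1 hit [D]
6: W B4 → L0 miss wb→B0 [D]
7: W B1 → L1 miss wb→B5 [D]
8: R B0 → L0 miss wb→B4 [-]
9: W B0 → L0 hit [D]
10: W B5 → L1 miss wb→B1 [D]
11: R B0 → L0 hit [D]
12: W B0 → L0 hit [D]

WB = [1, 0, 5, 4, 1]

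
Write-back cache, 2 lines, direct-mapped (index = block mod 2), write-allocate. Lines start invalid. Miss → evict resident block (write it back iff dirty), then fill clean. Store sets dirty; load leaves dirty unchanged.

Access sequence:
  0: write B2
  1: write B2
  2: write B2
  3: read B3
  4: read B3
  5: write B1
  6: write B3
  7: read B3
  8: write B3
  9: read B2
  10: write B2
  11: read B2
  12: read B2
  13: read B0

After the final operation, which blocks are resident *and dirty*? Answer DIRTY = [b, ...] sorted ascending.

0: W B2 → L0 miss [D]
1: W B2 → L0 hit [D]
2: W B2 → L0 hit [D]
3: R B3 → L1 miss [-]
4: R B3 → L1 hit [-]
5: W B1 → L1 miss [D]
6: W B3 → L1 miss wb→B1 [D]
7: R B3 → L1 hit [D]
8: W B3 → L1 hit [D]
9: R B2 → L0 hit [D]
10: W B2 → L0 hit [D]
11: R B2 → L0 hit [D]
12: R B2 → L0 hit [D]
13: R B0 → L0 miss wb→B2 [-]

DIRTY = [3]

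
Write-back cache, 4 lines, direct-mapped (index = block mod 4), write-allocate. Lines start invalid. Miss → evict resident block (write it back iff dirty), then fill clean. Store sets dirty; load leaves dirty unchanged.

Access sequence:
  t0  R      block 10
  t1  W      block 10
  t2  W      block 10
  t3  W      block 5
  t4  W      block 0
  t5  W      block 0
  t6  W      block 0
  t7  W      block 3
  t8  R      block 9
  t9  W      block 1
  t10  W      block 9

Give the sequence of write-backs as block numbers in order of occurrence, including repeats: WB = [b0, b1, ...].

WB = [5, 1]

0: R B10 -> L2 miss  d=-]
1: W B10 -> L2 hit  d=D]
2: W B10 -> L2 hit  d=D]
3: W B5 -> L1 miss  d=D]
4: W B0 -> L0 miss  d=D]
5: W B0 -> L0 hit  d=D]
6: W B0 -> L0 hit  d=D]
7: W B3 -> L3 miss  d=D]
8: R B9 -> L1 miss wb->B5  d=-]
9: W B1 -> L1 miss  d=D]
10: W B9 -> L1 miss wb->B1  d=D]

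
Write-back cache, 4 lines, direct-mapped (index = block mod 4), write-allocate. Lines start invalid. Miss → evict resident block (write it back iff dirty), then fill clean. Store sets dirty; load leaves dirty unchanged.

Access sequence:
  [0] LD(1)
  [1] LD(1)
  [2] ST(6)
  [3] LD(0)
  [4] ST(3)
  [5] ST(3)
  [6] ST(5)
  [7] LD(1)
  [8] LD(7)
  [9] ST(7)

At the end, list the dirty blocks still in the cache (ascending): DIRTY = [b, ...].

DIRTY = [6, 7]

0: R B1 → L1 miss [-]
1: R B1 → L1 hit [-]
2: W B6 → L2 miss [D]
3: R B0 → L0 miss [-]
4: W B3 → L3 miss [D]
5: W B3 → L3 hit [D]
6: W B5 → L1 miss [D]
7: R B1 → L1 miss wb→B5 [-]
8: R B7 → L3 miss wb→B3 [-]
9: W B7 → L3 hit [D]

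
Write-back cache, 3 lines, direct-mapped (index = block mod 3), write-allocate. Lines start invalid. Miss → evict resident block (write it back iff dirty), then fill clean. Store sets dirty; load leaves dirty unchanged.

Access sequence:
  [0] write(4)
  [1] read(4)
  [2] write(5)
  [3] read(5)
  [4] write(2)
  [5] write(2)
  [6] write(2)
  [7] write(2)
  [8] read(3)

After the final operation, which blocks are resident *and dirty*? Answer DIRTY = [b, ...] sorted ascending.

DIRTY = [2, 4]

0: W B4 → L1 miss [D]
1: R B4 → L1 hit [D]
2: W B5 → L2 miss [D]
3: R B5 → L2 hit [D]
4: W B2 → L2 miss wb→B5 [D]
5: W B2 → L2 hit [D]
6: W B2 → L2 hit [D]
7: W B2 → L2 hit [D]
8: R B3 → L0 miss [-]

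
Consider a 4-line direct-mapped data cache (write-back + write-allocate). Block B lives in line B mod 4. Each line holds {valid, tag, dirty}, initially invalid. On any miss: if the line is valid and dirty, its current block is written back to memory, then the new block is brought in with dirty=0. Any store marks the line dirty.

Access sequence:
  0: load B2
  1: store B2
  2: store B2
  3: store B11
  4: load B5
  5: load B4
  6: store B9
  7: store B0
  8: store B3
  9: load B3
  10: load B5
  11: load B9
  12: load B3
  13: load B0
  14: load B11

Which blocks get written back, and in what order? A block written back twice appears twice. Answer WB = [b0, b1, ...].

WB = [11, 9, 3]

  0 | R B2 → L2 miss [-]
  1 | W B2 → L2 hit [D]
  2 | W B2 → L2 hit [D]
  3 | W B11 → L3 miss [D]
  4 | R B5 → L1 miss [-]
  5 | R B4 → L0 miss [-]
  6 | W B9 → L1 miss [D]
  7 | W B0 → L0 miss [D]
  8 | W B3 → L3 miss wb→B11 [D]
  9 | R B3 → L3 hit [D]
  10 | R B5 → L1 miss wb→B9 [-]
  11 | R B9 → L1 miss [-]
  12 | R B3 → L3 hit [D]
  13 | R B0 → L0 hit [D]
  14 | R B11 → L3 miss wb→B3 [-]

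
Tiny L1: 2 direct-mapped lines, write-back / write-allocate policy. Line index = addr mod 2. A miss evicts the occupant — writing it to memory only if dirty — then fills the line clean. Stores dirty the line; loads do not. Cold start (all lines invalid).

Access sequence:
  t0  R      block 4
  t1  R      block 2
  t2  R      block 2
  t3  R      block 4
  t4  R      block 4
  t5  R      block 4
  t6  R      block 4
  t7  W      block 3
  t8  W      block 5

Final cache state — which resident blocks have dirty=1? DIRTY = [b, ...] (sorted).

DIRTY = [5]

  0 | R B4 → L0 miss [-]
  1 | R B2 → L0 miss [-]
  2 | R B2 → L0 hit [-]
  3 | R B4 → L0 miss [-]
  4 | R B4 → L0 hit [-]
  5 | R B4 → L0 hit [-]
  6 | R B4 → L0 hit [-]
  7 | W B3 → L1 miss [D]
  8 | W B5 → L1 miss wb→B3 [D]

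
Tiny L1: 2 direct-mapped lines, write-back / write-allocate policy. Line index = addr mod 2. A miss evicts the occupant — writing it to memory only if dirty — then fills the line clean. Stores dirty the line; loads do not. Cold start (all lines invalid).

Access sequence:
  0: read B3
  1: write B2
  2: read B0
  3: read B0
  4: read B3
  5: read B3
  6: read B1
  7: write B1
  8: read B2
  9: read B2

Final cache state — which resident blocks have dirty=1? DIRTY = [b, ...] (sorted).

0: R B3 -> L1 miss  d=-]
1: W B2 -> L0 miss  d=D]
2: R B0 -> L0 miss wb->B2  d=-]
3: R B0 -> L0 hit  d=-]
4: R B3 -> L1 hit  d=-]
5: R B3 -> L1 hit  d=-]
6: R B1 -> L1 miss  d=-]
7: W B1 -> L1 hit  d=D]
8: R B2 -> L0 miss  d=-]
9: R B2 -> L0 hit  d=-]

DIRTY = [1]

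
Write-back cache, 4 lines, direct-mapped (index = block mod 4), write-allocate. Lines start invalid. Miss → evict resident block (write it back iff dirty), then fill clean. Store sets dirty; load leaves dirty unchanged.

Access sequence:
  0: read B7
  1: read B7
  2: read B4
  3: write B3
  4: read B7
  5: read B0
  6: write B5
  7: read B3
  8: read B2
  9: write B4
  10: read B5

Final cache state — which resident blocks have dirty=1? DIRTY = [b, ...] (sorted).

DIRTY = [4, 5]

0: R B7 -> L3 miss  d=-]
1: R B7 -> L3 hit  d=-]
2: R B4 -> L0 miss  d=-]
3: W B3 -> L3 miss  d=D]
4: R B7 -> L3 miss wb->B3  d=-]
5: R B0 -> L0 miss  d=-]
6: W B5 -> L1 miss  d=D]
7: R B3 -> L3 miss  d=-]
8: R B2 -> L2 miss  d=-]
9: W B4 -> L0 miss  d=D]
10: R B5 -> L1 hit  d=D]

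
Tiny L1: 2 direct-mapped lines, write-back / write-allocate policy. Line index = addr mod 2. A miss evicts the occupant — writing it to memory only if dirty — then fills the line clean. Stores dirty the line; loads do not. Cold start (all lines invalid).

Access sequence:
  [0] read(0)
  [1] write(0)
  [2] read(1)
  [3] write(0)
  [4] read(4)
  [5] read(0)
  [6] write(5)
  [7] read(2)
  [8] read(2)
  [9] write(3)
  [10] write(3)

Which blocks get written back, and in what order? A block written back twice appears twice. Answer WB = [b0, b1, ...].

WB = [0, 5]

0: R B0 -> L0 miss  d=-]
1: W B0 -> L0 hit  d=D]
2: R B1 -> L1 miss  d=-]
3: W B0 -> L0 hit  d=D]
4: R B4 -> L0 miss wb->B0  d=-]
5: R B0 -> L0 miss  d=-]
6: W B5 -> L1 miss  d=D]
7: R B2 -> L0 miss  d=-]
8: R B2 -> L0 hit  d=-]
9: W B3 -> L1 miss wb->B5  d=D]
10: W B3 -> L1 hit  d=D]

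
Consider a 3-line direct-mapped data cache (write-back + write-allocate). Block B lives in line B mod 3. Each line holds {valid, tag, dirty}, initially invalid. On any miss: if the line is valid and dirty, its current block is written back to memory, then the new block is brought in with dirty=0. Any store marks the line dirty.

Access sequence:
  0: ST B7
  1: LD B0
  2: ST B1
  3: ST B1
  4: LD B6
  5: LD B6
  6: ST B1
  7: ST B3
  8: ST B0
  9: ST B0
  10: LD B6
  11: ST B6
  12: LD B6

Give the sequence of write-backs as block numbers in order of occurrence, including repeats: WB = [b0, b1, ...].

WB = [7, 3, 0]

0: W B7 → L1 miss [D]
1: R B0 → L0 miss [-]
2: W B1 → L1 miss wb→B7 [D]
3: W B1 → L1 hit [D]
4: R B6 → L0 miss [-]
5: R B6 → L0 hit [-]
6: W B1 → L1 hit [D]
7: W B3 → L0 miss [D]
8: W B0 → L0 miss wb→B3 [D]
9: W B0 → L0 hit [D]
10: R B6 → L0 miss wb→B0 [-]
11: W B6 → L0 hit [D]
12: R B6 → L0 hit [D]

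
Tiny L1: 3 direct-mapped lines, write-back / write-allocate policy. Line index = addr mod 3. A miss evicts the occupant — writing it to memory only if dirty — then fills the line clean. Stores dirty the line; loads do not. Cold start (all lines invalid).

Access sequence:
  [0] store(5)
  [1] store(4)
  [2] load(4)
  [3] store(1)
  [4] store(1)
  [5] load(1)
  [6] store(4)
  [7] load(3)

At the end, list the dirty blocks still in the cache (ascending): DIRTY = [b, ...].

  0 | W B5 → L2 miss [D]
  1 | W B4 → L1 miss [D]
  2 | R B4 → L1 hit [D]
  3 | W B1 → L1 miss wb→B4 [D]
  4 | W B1 → L1 hit [D]
  5 | R B1 → L1 hit [D]
  6 | W B4 → L1 miss wb→B1 [D]
  7 | R B3 → L0 miss [-]

DIRTY = [4, 5]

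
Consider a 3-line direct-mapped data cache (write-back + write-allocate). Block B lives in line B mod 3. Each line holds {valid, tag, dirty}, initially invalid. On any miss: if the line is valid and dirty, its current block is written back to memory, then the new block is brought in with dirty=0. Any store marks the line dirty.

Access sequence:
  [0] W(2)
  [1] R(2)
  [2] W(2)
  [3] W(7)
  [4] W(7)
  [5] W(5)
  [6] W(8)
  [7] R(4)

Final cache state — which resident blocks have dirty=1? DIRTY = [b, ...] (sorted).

  0 | W B2 → L2 miss [D]
  1 | R B2 → L2 hit [D]
  2 | W B2 → L2 hit [D]
  3 | W B7 → L1 miss [D]
  4 | W B7 → L1 hit [D]
  5 | W B5 → L2 miss wb→B2 [D]
  6 | W B8 → L2 miss wb→B5 [D]
  7 | R B4 → L1 miss wb→B7 [-]

DIRTY = [8]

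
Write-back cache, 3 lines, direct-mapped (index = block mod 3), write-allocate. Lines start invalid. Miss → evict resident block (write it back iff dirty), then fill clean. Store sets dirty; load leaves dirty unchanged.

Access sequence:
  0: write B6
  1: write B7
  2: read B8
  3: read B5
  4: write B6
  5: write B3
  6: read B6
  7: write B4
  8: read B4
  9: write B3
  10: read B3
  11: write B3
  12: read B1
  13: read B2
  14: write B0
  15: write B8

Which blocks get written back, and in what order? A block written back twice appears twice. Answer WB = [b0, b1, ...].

0: W B6 → L0 miss [D]
1: W B7 → L1 miss [D]
2: R B8 → L2 miss [-]
3: R B5 → L2 miss [-]
4: W B6 → L0 hit [D]
5: W B3 → L0 miss wb→B6 [D]
6: R B6 → L0 miss wb→B3 [-]
7: W B4 → L1 miss wb→B7 [D]
8: R B4 → L1 hit [D]
9: W B3 → L0 miss [D]
10: R B3 → L0 hit [D]
11: W B3 → L0 hit [D]
12: R B1 → L1 miss wb→B4 [-]
13: R B2 → L2 miss [-]
14: W B0 → L0 miss wb→B3 [D]
15: W B8 → L2 miss [D]

WB = [6, 3, 7, 4, 3]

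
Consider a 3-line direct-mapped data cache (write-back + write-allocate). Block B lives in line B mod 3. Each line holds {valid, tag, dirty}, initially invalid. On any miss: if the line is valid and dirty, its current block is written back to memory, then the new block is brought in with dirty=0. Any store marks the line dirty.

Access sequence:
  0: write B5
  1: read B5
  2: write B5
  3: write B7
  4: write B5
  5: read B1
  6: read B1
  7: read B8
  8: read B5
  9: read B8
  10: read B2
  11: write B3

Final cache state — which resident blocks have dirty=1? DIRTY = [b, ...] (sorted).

0: W B5 -> L2 miss  d=D]
1: R B5 -> L2 hit  d=D]
2: W B5 -> L2 hit  d=D]
3: W B7 -> L1 miss  d=D]
4: W B5 -> L2 hit  d=D]
5: R B1 -> L1 miss wb->B7  d=-]
6: R B1 -> L1 hit  d=-]
7: R B8 -> L2 miss wb->B5  d=-]
8: R B5 -> L2 miss  d=-]
9: R B8 -> L2 miss  d=-]
10: R B2 -> L2 miss  d=-]
11: W B3 -> L0 miss  d=D]

DIRTY = [3]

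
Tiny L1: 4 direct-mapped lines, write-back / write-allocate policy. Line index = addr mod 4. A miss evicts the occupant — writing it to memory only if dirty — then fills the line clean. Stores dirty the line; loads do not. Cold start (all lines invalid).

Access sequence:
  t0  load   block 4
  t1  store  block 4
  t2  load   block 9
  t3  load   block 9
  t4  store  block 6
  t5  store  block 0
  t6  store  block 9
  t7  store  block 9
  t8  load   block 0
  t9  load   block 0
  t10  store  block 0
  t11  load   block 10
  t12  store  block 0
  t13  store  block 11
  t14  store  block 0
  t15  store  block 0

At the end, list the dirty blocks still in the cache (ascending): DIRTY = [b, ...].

DIRTY = [0, 9, 11]

  0 | R B4 → L0 miss [-]
  1 | W B4 → L0 hit [D]
  2 | R B9 → L1 miss [-]
  3 | R B9 → L1 hit [-]
  4 | W B6 → L2 miss [D]
  5 | W B0 → L0 miss wb→B4 [D]
  6 | W B9 → L1 hit [D]
  7 | W B9 → L1 hit [D]
  8 | R B0 → L0 hit [D]
  9 | R B0 → L0 hit [D]
  10 | W B0 → L0 hit [D]
  11 | R B10 → L2 miss wb→B6 [-]
  12 | W B0 → L0 hit [D]
  13 | W B11 → L3 miss [D]
  14 | W B0 → L0 hit [D]
  15 | W B0 → L0 hit [D]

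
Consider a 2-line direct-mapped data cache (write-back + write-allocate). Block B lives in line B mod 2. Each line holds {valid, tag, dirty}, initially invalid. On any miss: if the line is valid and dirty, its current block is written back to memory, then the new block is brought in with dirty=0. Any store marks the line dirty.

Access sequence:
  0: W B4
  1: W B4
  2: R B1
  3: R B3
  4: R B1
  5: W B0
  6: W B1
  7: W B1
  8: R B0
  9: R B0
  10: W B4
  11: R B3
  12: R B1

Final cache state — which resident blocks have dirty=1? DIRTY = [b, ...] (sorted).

  0 | W B4 → L0 miss [D]
  1 | W B4 → L0 hit [D]
  2 | R B1 → L1 miss [-]
  3 | R B3 → L1 miss [-]
  4 | R B1 → L1 miss [-]
  5 | W B0 → L0 miss wb→B4 [D]
  6 | W B1 → L1 hit [D]
  7 | W B1 → L1 hit [D]
  8 | R B0 → L0 hit [D]
  9 | R B0 → L0 hit [D]
  10 | W B4 → L0 miss wb→B0 [D]
  11 | R B3 → L1 miss wb→B1 [-]
  12 | R B1 → L1 miss [-]

DIRTY = [4]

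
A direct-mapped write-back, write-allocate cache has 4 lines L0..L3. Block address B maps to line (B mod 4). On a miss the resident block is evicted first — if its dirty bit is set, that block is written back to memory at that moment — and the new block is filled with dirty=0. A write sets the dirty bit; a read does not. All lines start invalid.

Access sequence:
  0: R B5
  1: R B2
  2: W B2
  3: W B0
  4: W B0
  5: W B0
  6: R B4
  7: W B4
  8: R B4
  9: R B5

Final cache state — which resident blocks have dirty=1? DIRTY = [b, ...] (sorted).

  0 | R B5 → L1 miss [-]
  1 | R B2 → L2 miss [-]
  2 | W B2 → L2 hit [D]
  3 | W B0 → L0 miss [D]
  4 | W B0 → L0 hit [D]
  5 | W B0 → L0 hit [D]
  6 | R B4 → L0 miss wb→B0 [-]
  7 | W B4 → L0 hit [D]
  8 | R B4 → L0 hit [D]
  9 | R B5 → L1 hit [-]

DIRTY = [2, 4]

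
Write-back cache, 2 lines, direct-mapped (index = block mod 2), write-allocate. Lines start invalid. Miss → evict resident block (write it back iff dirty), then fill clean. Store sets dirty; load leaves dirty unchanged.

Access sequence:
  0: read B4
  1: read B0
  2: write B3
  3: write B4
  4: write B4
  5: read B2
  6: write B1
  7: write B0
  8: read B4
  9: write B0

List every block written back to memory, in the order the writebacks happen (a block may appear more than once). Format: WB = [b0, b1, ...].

  0 | R B4 → L0 miss [-]
  1 | R B0 → L0 miss [-]
  2 | W B3 → L1 miss [D]
  3 | W B4 → L0 miss [D]
  4 | W B4 → L0 hit [D]
  5 | R B2 → L0 miss wb→B4 [-]
  6 | W B1 → L1 miss wb→B3 [D]
  7 | W B0 → L0 miss [D]
  8 | R B4 → L0 miss wb→B0 [-]
  9 | W B0 → L0 miss [D]

WB = [4, 3, 0]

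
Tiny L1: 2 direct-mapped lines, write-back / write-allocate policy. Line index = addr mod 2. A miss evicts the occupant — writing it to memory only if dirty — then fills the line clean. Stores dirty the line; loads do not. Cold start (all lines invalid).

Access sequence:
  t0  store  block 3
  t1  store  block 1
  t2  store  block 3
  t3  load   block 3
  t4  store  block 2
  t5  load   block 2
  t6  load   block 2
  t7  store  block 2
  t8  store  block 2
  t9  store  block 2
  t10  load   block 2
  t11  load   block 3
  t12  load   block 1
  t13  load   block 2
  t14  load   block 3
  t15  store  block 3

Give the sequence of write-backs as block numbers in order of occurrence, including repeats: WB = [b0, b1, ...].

  0 | W B3 → L1 miss [D]
  1 | W B1 → L1 miss wb→B3 [D]
  2 | W B3 → L1 miss wb→B1 [D]
  3 | R B3 → L1 hit [D]
  4 | W B2 → L0 miss [D]
  5 | R B2 → L0 hit [D]
  6 | R B2 → L0 hit [D]
  7 | W B2 → L0 hit [D]
  8 | W B2 → L0 hit [D]
  9 | W B2 → L0 hit [D]
  10 | R B2 → L0 hit [D]
  11 | R B3 → L1 hit [D]
  12 | R B1 → L1 miss wb→B3 [-]
  13 | R B2 → L0 hit [D]
  14 | R B3 → L1 miss [-]
  15 | W B3 → L1 hit [D]

WB = [3, 1, 3]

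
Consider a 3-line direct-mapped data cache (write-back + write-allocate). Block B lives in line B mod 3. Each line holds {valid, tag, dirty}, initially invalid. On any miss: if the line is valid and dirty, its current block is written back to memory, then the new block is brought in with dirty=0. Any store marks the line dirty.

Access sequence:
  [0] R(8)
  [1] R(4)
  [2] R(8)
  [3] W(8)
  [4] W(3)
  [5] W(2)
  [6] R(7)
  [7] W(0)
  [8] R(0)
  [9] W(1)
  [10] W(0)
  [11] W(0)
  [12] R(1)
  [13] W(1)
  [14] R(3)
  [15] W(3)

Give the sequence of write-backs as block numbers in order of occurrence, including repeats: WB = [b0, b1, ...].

0: R B8 → L2 miss [-]
1: R B4 → L1 miss [-]
2: R B8 → L2 hit [-]
3: W B8 → L2 hit [D]
4: W B3 → L0 miss [D]
5: W B2 → L2 miss wb→B8 [D]
6: R B7 → L1 miss [-]
7: W B0 → L0 miss wb→B3 [D]
8: R B0 → L0 hit [D]
9: W B1 → L1 miss [D]
10: W B0 → L0 hit [D]
11: W B0 → L0 hit [D]
12: R B1 → L1 hit [D]
13: W B1 → L1 hit [D]
14: R B3 → L0 miss wb→B0 [-]
15: W B3 → L0 hit [D]

WB = [8, 3, 0]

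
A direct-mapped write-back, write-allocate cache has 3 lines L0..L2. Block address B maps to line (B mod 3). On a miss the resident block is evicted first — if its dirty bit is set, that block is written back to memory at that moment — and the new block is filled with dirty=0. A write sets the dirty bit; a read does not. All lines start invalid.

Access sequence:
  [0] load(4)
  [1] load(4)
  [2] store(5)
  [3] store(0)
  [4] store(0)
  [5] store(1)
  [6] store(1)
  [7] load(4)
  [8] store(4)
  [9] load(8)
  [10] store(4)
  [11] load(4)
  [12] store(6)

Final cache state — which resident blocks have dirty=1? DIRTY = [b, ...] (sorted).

0: R B4 -> L1 miss  d=-]
1: R B4 -> L1 hit  d=-]
2: W B5 -> L2 miss  d=D]
3: W B0 -> L0 miss  d=D]
4: W B0 -> L0 hit  d=D]
5: W B1 -> L1 miss  d=D]
6: W B1 -> L1 hit  d=D]
7: R B4 -> L1 miss wb->B1  d=-]
8: W B4 -> L1 hit  d=D]
9: R B8 -> L2 miss wb->B5  d=-]
10: W B4 -> L1 hit  d=D]
11: R B4 -> L1 hit  d=D]
12: W B6 -> L0 miss wb->B0  d=D]

DIRTY = [4, 6]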